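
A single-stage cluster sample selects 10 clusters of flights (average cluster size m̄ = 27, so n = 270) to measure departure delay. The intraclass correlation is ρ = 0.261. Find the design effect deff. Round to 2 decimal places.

deff = 1 + (27 − 1)·0.261 = 1 + 6.786 = 7.786.

7.79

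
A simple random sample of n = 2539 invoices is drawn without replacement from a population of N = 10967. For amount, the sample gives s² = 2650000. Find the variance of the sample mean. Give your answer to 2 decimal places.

Under SRS without replacement, Var(ȳ) = (1 − f)·s²/n with f = n/N = 2539/10967 = 0.23151272.
Var(ȳ) = (1 − 0.23151272)·2650000/2539 = 0.76848728·1043.718 = 802.08401.

802.08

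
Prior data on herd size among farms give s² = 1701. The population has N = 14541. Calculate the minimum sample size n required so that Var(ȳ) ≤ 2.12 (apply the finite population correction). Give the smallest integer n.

761

Without fpc, n₀ = s²/D = 1701/2.12 = 802.3585.
With fpc, (1 − n/N)·s²/n ≤ D requires n ≥ n₀/(1 + n₀/N) = 802.3585/(1 + 802.3585/14541) = 760.4003.
Rounding up, n = 761.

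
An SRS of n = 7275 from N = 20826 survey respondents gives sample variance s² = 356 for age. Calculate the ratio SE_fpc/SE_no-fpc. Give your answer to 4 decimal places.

0.8066

f = n/N = 7275/20826 = 0.34932296.
SE_no-fpc = √(s²/n) = 0.22121191; SE_fpc = √((1−f)s²/n) = 0.1784396.
Ratio = √(1−f) = 0.80664555.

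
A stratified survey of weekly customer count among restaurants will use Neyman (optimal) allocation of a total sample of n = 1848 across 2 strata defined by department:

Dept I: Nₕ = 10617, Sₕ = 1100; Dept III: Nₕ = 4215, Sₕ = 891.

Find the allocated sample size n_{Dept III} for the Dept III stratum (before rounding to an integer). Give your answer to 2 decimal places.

Neyman allocation: nₕ = n·NₕSₕ / Σⱼ NⱼSⱼ.
Σ NⱼSⱼ = 10617·1100 + 4215·891 = 1.5434265 × 10^7.
n_{Dept III} = 1848·4215·891 / (1.5434265 × 10^7) = 449.67.

449.67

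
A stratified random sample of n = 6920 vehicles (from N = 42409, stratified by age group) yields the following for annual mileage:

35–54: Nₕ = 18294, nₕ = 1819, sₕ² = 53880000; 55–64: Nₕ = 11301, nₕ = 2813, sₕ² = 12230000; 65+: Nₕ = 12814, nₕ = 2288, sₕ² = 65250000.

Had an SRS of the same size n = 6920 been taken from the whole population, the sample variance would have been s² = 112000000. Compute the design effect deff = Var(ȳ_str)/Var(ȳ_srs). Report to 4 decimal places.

Var(ȳ_str) = Σ Wₕ²(1−fₕ)sₕ²/nₕ with Wₕ = Nₕ/42409:
  35–54: (18294/42409)²·(1−1819/18294)·53880000/1819 = 4963.7845
  55–64: (11301/42409)²·(1−2813/11301)·12230000/2813 = 231.87979
  65+: (12814/42409)²·(1−2288/12814)·65250000/2288 = 2138.7327
  → Var(ȳ_str) = 7334.397.
Var(ȳ_srs) = (1 − 6920/42409)·112000000/6920 = 13544.022.
deff = 7334.397 / 13544.022 = 0.5415.

0.5415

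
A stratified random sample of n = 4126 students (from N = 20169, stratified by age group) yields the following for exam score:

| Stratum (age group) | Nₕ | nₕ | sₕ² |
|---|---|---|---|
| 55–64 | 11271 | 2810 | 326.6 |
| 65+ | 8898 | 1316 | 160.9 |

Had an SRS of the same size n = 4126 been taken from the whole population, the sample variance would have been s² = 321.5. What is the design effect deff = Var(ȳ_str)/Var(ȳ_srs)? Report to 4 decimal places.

Var(ȳ_str) = Σ Wₕ²(1−fₕ)sₕ²/nₕ with Wₕ = Nₕ/20169:
  55–64: (11271/20169)²·(1−2810/11271)·326.6/2810 = 0.027247413
  65+: (8898/20169)²·(1−1316/8898)·160.9/1316 = 0.020277182
  → Var(ȳ_str) = 0.047524595.
Var(ȳ_srs) = (1 − 4126/20169)·321.5/4126 = 0.0619802.
deff = 0.047524595 / 0.0619802 = 0.7668.

0.7668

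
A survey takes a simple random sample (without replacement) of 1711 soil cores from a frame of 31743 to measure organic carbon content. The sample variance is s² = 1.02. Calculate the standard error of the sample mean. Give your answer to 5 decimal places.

0.02375

Under SRS without replacement, Var(ȳ) = (1 − f)·s²/n with f = n/N = 1711/31743 = 0.05390165.
Var(ȳ) = (1 − 0.05390165)·1.02/1711 = 0.94609835·5.9614261 × 10^-4 = 5.6400954 × 10^-4.
SE(ȳ) = √(5.6400954 × 10^-4) = 0.02375.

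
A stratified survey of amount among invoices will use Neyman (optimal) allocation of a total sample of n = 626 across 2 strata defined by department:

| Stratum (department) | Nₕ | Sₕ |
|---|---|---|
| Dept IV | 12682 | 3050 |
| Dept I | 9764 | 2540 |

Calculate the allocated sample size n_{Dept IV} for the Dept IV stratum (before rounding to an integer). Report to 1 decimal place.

Neyman allocation: nₕ = n·NₕSₕ / Σⱼ NⱼSⱼ.
Σ NⱼSⱼ = 12682·3050 + 9764·2540 = 6.348066 × 10^7.
n_{Dept IV} = 626·12682·3050 / (6.348066 × 10^7) = 381.4.

381.4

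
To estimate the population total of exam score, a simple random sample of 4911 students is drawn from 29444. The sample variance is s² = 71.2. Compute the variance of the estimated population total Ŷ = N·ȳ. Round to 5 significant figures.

1.0473 × 10^7

Var(Ŷ) = N²·Var(ȳ) = N²·(1 − n/N)·s²/n.
f = 4911/29444 = 0.16679120; Var(ȳ) = 0.83320880·71.2/4911 = 0.012079916.
Var(Ŷ) = 29444² · 0.012079916 = 1.0472673 × 10^7.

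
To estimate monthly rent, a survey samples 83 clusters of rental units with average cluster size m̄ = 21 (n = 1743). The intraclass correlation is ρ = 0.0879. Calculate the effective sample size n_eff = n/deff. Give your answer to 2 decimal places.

631.98

deff = 1 + (21 − 1)·0.0879 = 1 + 1.758 = 2.758.
n_eff = 1743 / 2.758 = 631.98.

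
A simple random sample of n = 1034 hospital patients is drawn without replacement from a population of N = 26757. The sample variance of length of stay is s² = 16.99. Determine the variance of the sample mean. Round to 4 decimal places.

Under SRS without replacement, Var(ȳ) = (1 − f)·s²/n with f = n/N = 1034/26757 = 0.03864409.
Var(ȳ) = (1 − 0.03864409)·16.99/1034 = 0.96135591·0.016431335 = 0.015796361.

0.0158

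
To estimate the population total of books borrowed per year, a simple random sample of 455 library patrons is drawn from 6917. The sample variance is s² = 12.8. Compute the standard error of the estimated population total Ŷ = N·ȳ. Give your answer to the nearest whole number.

1121

Var(Ŷ) = N²·Var(ȳ) = N²·(1 − n/N)·s²/n.
f = 455/6917 = 0.06577996; Var(ȳ) = 0.93422004·12.8/455 = 0.026281355.
Var(Ŷ) = 6917² · 0.026281355 = 1.2574285 × 10^6.
SE(Ŷ) = √(1.2574285 × 10^6) = 1121.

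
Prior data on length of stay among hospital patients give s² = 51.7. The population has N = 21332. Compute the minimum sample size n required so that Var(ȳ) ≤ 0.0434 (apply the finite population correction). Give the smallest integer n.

Without fpc, n₀ = s²/D = 51.7/0.0434 = 1191.2442.
With fpc, (1 − n/N)·s²/n ≤ D requires n ≥ n₀/(1 + n₀/N) = 1191.2442/(1 + 1191.2442/21332) = 1128.2398.
Rounding up, n = 1129.

1129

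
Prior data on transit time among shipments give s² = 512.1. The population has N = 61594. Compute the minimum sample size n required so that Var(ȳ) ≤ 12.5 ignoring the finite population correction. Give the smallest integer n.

Without fpc, n₀ = s²/D = 512.1/12.5 = 40.9680.
Rounding up, n = 41.

41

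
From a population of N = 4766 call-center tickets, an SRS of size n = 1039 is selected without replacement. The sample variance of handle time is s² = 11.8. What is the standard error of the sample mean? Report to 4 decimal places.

Under SRS without replacement, Var(ȳ) = (1 − f)·s²/n with f = n/N = 1039/4766 = 0.21800252.
Var(ȳ) = (1 − 0.21800252)·11.8/1039 = 0.78199748·0.011357074 = 0.0088812034.
SE(ȳ) = √(0.0088812034) = 0.0942.

0.0942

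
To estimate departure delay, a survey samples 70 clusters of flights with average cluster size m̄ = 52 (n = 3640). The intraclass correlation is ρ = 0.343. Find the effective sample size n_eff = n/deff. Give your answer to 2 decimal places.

deff = 1 + (52 − 1)·0.343 = 1 + 17.493 = 18.493.
n_eff = 3640 / 18.493 = 196.83.

196.83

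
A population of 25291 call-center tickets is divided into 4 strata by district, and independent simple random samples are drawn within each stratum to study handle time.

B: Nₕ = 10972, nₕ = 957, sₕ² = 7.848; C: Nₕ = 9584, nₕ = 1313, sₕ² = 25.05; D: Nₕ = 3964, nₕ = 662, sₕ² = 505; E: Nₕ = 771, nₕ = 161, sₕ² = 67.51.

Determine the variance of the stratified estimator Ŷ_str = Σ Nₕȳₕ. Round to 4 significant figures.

Var(Ŷ_str) = Σₕ Nₕ²(1 − fₕ)sₕ²/nₕ.
B: 10972²·(1 − 957/10972)·7.848/957 = 901122.45.
C: 9584²·(1 − 1313/9584)·25.05/1313 = 1.5123344 × 10^6.
D: 3964²·(1 − 662/3964)·505/662 = 9.9849088 × 10^6.
E: 771²·(1 − 161/771)·67.51/161 = 197208.87.
Sum = 1.2595575 × 10^7.

1.260 × 10^7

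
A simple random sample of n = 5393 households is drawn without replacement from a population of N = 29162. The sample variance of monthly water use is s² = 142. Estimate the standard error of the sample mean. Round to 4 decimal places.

Under SRS without replacement, Var(ȳ) = (1 − f)·s²/n with f = n/N = 5393/29162 = 0.18493245.
Var(ȳ) = (1 − 0.18493245)·142/5393 = 0.81506755·0.026330428 = 0.021461078.
SE(ȳ) = √(0.021461078) = 0.1465.

0.1465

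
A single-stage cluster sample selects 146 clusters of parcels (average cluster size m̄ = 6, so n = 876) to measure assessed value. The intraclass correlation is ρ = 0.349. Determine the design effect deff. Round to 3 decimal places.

deff = 1 + (6 − 1)·0.349 = 1 + 1.745 = 2.745.

2.745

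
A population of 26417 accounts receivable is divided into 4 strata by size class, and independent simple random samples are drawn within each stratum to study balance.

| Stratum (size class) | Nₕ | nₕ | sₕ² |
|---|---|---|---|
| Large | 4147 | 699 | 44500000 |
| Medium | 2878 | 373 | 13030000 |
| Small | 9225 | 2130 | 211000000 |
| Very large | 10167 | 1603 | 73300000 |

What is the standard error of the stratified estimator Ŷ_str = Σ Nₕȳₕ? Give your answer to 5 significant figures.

Var(Ŷ_str) = Σₕ Nₕ²(1 − fₕ)sₕ²/nₕ.
Large: 4147²·(1 − 699/4147)·44500000/699 = 9.1029913 × 10^11.
Medium: 2878²·(1 − 373/2878)·13030000/373 = 2.5184545 × 10^11.
Small: 9225²·(1 − 2130/9225)·211000000/2130 = 6.4836808 × 10^12.
Very large: 10167²·(1 − 1603/10167)·73300000/1603 = 3.9814378 × 10^12.
Sum = 1.1627263 × 10^13.
SE = √(1.1627263 × 10^13) = 3.4099 × 10^6.

3.4099 × 10^6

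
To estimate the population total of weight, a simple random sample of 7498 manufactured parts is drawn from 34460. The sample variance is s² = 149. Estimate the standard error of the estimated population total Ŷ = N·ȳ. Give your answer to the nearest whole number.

Var(Ŷ) = N²·Var(ȳ) = N²·(1 − n/N)·s²/n.
f = 7498/34460 = 0.21758561; Var(ȳ) = 0.78241439·149/7498 = 0.015548112.
Var(Ŷ) = 34460² · 0.015548112 = 1.8463252 × 10^7.
SE(Ŷ) = √(1.8463252 × 10^7) = 4297.

4297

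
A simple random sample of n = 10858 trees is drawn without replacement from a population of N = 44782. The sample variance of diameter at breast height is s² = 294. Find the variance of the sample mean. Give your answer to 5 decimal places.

Under SRS without replacement, Var(ȳ) = (1 − f)·s²/n with f = n/N = 10858/44782 = 0.24246349.
Var(ȳ) = (1 − 0.24246349)·294/10858 = 0.75753651·0.02707681 = 0.020511672.

0.02051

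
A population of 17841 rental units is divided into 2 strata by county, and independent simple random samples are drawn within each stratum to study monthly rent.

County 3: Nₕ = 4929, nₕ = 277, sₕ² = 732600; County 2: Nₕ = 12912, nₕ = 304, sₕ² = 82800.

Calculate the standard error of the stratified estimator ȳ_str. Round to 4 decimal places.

Var(ȳ_str) = Σₕ Wₕ²(1 − fₕ)sₕ²/nₕ with Wₕ = Nₕ/N, N = 17841.
County 3: Wₕ = 0.27627375; term = 0.27627375²·(1 − 0.05619801)·732600/277 = 190.52294.
County 2: Wₕ = 0.72372625; term = 0.72372625²·(1 − 0.02354399)·82800/304 = 139.30223.
Sum = 329.82517.
SE = √(329.82517) = 18.1611.

18.1611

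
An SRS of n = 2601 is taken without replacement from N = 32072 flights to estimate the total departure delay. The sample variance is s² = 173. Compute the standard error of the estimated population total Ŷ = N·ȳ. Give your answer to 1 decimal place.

7928.9

Var(Ŷ) = N²·Var(ȳ) = N²·(1 − n/N)·s²/n.
f = 2601/32072 = 0.08109878; Var(ȳ) = 0.91890122·173/2601 = 0.061118766.
Var(Ŷ) = 32072² · 0.061118766 = 6.2867568 × 10^7.
SE(Ŷ) = √(6.2867568 × 10^7) = 7928.9.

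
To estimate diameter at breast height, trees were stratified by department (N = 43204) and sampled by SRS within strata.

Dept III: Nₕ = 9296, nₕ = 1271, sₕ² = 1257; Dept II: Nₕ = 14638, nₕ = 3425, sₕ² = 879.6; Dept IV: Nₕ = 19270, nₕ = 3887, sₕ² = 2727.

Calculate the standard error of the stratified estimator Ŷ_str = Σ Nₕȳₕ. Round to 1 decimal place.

17997.2

Var(Ŷ_str) = Σₕ Nₕ²(1 − fₕ)sₕ²/nₕ.
Dept III: 9296²·(1 − 1271/9296)·1257/1271 = 7.377868 × 10^7.
Dept II: 14638²·(1 − 3425/14638)·879.6/3425 = 4.2152973 × 10^7.
Dept IV: 19270²·(1 − 3887/19270)·2727/3887 = 2.0796649 × 10^8.
Sum = 3.2389814 × 10^8.
SE = √(3.2389814 × 10^8) = 17997.2.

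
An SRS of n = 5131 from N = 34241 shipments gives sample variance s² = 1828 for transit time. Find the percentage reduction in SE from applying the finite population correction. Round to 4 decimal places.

f = n/N = 5131/34241 = 0.14984960.
SE_no-fpc = √(s²/n) = 0.59688008; SE_fpc = √((1−f)s²/n) = 0.55034493.
Ratio = √(1−f) = 0.92203601. Reduction = 100·(1 − 0.92203601) = 7.7964%.

7.7964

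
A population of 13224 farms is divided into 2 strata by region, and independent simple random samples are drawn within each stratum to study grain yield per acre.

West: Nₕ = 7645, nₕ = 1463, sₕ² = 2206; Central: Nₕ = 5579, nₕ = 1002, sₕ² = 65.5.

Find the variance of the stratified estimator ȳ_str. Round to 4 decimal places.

0.4171

Var(ȳ_str) = Σₕ Wₕ²(1 − fₕ)sₕ²/nₕ with Wₕ = Nₕ/N, N = 13224.
West: Wₕ = 0.57811555; term = 0.57811555²·(1 − 0.19136691)·2206/1463 = 0.40751349.
Central: Wₕ = 0.42188445; term = 0.42188445²·(1 − 0.17960208)·65.5/1002 = 0.009545203.
Sum = 0.41705869.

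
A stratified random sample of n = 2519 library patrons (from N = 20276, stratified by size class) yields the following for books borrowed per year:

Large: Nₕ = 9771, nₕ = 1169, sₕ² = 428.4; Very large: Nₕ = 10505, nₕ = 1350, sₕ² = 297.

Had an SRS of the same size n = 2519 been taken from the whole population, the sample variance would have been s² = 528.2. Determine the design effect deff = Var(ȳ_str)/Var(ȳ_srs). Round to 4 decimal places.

0.6882

Var(ȳ_str) = Σ Wₕ²(1−fₕ)sₕ²/nₕ with Wₕ = Nₕ/20276:
  Large: (9771/20276)²·(1−1169/9771)·428.4/1169 = 0.074921909
  Very large: (10505/20276)²·(1−1350/10505)·297/1350 = 0.051465064
  → Var(ȳ_str) = 0.12638697.
Var(ȳ_srs) = (1 − 2519/20276)·528.2/2519 = 0.18363588.
deff = 0.12638697 / 0.18363588 = 0.6882.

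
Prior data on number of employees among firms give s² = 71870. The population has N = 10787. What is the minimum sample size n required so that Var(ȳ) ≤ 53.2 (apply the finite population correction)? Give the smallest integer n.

1201

Without fpc, n₀ = s²/D = 71870/53.2 = 1350.9398.
With fpc, (1 − n/N)·s²/n ≤ D requires n ≥ n₀/(1 + n₀/N) = 1350.9398/(1 + 1350.9398/10787) = 1200.5816.
Rounding up, n = 1201.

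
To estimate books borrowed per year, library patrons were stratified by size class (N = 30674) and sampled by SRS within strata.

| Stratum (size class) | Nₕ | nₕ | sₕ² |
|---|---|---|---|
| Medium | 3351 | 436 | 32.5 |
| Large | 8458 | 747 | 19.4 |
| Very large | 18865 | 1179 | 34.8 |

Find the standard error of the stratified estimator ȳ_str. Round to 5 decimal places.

0.11420

Var(ȳ_str) = Σₕ Wₕ²(1 − fₕ)sₕ²/nₕ with Wₕ = Nₕ/N, N = 30674.
Medium: Wₕ = 0.10924562; term = 0.10924562²·(1 − 0.13011041)·32.5/436 = 7.7387182 × 10^-4.
Large: Wₕ = 0.27573841; term = 0.27573841²·(1 − 0.08831875)·19.4/747 = 0.0018001914.
Very large: Wₕ = 0.61501597; term = 0.61501597²·(1 − 0.06249669)·34.8/1179 = 0.010466731.
Sum = 0.013040794.
SE = √(0.013040794) = 0.11420.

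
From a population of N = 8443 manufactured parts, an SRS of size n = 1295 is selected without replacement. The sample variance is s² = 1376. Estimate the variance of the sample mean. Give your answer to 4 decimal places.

0.8996

Under SRS without replacement, Var(ȳ) = (1 − f)·s²/n with f = n/N = 1295/8443 = 0.15338150.
Var(ȳ) = (1 − 0.15338150)·1376/1295 = 0.84661850·1.0625483 = 0.89957302.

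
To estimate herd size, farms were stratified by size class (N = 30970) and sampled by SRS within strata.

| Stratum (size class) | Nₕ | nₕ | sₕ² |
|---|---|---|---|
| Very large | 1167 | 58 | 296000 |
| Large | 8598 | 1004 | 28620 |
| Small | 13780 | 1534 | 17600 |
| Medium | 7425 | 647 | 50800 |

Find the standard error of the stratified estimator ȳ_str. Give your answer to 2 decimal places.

Var(ȳ_str) = Σₕ Wₕ²(1 − fₕ)sₕ²/nₕ with Wₕ = Nₕ/N, N = 30970.
Very large: Wₕ = 0.03768163; term = 0.03768163²·(1 − 0.04970009)·296000/58 = 6.8862646.
Large: Wₕ = 0.27762351; term = 0.27762351²·(1 − 0.11677134)·28620/1004 = 1.9405353.
Small: Wₕ = 0.44494672; term = 0.44494672²·(1 − 0.11132075)·17600/1534 = 2.0185912.
Medium: Wₕ = 0.23974814; term = 0.23974814²·(1 − 0.08713805)·50800/647 = 4.1197897.
Sum = 14.965181.
SE = √(14.965181) = 3.87.

3.87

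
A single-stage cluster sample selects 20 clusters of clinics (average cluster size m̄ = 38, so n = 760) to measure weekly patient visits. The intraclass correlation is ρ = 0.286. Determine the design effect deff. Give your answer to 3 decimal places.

11.582

deff = 1 + (38 − 1)·0.286 = 1 + 10.582 = 11.582.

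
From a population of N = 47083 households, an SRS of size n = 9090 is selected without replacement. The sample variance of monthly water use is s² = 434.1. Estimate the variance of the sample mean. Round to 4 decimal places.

Under SRS without replacement, Var(ȳ) = (1 − f)·s²/n with f = n/N = 9090/47083 = 0.19306331.
Var(ȳ) = (1 − 0.19306331)·434.1/9090 = 0.80693669·0.047755776 = 0.038535887.

0.0385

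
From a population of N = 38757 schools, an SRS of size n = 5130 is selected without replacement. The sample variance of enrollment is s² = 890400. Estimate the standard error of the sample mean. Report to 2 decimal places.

12.27

Under SRS without replacement, Var(ȳ) = (1 − f)·s²/n with f = n/N = 5130/38757 = 0.13236319.
Var(ȳ) = (1 − 0.13236319)·890400/5130 = 0.86763681·173.56725 = 150.59334.
SE(ȳ) = √(150.59334) = 12.27.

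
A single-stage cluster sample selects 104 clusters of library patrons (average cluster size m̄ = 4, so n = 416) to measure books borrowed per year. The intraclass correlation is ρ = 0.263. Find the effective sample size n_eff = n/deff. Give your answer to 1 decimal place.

232.5

deff = 1 + (4 − 1)·0.263 = 1 + 0.789 = 1.789.
n_eff = 416 / 1.789 = 232.5.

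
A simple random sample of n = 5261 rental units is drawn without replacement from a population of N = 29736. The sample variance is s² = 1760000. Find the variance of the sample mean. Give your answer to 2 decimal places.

Under SRS without replacement, Var(ȳ) = (1 − f)·s²/n with f = n/N = 5261/29736 = 0.17692359.
Var(ȳ) = (1 − 0.17692359)·1760000/5261 = 0.82307641·334.53716 = 275.34964.

275.35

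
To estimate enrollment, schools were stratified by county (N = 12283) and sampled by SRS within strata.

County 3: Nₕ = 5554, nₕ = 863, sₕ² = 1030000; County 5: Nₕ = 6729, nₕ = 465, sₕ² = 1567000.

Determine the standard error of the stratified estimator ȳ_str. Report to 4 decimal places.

33.8760

Var(ȳ_str) = Σₕ Wₕ²(1 − fₕ)sₕ²/nₕ with Wₕ = Nₕ/N, N = 12283.
County 3: Wₕ = 0.45216967; term = 0.45216967²·(1 − 0.15538351)·1030000/863 = 206.10515.
County 5: Wₕ = 0.54783033; term = 0.54783033²·(1 − 0.06910388)·1567000/465 = 941.47635.
Sum = 1147.5815.
SE = √(1147.5815) = 33.8760.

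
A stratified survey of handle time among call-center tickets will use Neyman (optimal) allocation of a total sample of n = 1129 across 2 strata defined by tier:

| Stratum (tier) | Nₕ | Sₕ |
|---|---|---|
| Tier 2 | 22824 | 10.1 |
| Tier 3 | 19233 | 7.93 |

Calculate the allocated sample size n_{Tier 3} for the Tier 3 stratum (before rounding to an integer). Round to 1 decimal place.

Neyman allocation: nₕ = n·NₕSₕ / Σⱼ NⱼSⱼ.
Σ NⱼSⱼ = 22824·10.1 + 19233·7.93 = 383040.09.
n_{Tier 3} = 1129·19233·7.93 / 383040.09 = 449.5.

449.5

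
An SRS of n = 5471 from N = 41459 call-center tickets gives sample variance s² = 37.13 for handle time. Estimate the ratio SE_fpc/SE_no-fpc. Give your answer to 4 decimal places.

f = n/N = 5471/41459 = 0.13196170.
SE_no-fpc = √(s²/n) = 0.08238139; SE_fpc = √((1−f)s²/n) = 0.076753566.
Ratio = √(1−f) = 0.93168573.

0.9317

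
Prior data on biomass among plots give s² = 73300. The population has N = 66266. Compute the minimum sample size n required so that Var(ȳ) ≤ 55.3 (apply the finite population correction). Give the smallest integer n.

Without fpc, n₀ = s²/D = 73300/55.3 = 1325.4973.
With fpc, (1 − n/N)·s²/n ≤ D requires n ≥ n₀/(1 + n₀/N) = 1325.4973/(1 + 1325.4973/66266) = 1299.5037.
Rounding up, n = 1300.

1300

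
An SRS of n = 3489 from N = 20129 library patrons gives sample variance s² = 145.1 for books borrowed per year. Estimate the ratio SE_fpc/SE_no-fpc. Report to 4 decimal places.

0.9092

f = n/N = 3489/20129 = 0.17333201.
SE_no-fpc = √(s²/n) = 0.20393099; SE_fpc = √((1−f)s²/n) = 0.18541667.
Ratio = √(1−f) = 0.90921284.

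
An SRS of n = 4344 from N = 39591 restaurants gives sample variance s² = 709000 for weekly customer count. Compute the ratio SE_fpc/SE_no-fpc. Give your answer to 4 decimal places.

f = n/N = 4344/39591 = 0.10972191.
SE_no-fpc = √(s²/n) = 12.775509; SE_fpc = √((1−f)s²/n) = 12.054274.
Ratio = √(1−f) = 0.94354549.

0.9435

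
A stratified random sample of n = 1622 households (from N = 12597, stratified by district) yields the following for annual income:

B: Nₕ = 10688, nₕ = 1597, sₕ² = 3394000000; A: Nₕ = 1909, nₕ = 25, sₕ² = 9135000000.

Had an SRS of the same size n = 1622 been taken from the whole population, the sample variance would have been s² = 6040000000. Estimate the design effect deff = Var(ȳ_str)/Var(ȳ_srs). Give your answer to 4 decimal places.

Var(ȳ_str) = Σ Wₕ²(1−fₕ)sₕ²/nₕ with Wₕ = Nₕ/12597:
  B: (10688/12597)²·(1−1597/10688)·3394000000/1597 = 1.30131 × 10^6
  A: (1909/12597)²·(1−25/1909)·9135000000/25 = 8.2817308 × 10^6
  → Var(ȳ_str) = 9.5830408 × 10^6.
Var(ȳ_srs) = (1 − 1622/12597)·6040000000/1622 = 3.2443185 × 10^6.
deff = (9.5830408 × 10^6) / (3.2443185 × 10^6) = 2.9538.

2.9538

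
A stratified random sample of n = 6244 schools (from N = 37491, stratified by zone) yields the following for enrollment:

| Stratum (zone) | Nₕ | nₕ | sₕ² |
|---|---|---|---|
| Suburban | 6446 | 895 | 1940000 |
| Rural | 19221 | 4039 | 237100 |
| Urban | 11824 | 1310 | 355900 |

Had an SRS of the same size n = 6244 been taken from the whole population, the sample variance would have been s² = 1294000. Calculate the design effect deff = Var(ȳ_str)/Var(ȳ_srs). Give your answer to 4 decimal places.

0.5291

Var(ȳ_str) = Σ Wₕ²(1−fₕ)sₕ²/nₕ with Wₕ = Nₕ/37491:
  Suburban: (6446/37491)²·(1−895/6446)·1940000/895 = 55.180569
  Rural: (19221/37491)²·(1−4039/19221)·237100/4039 = 12.187331
  Urban: (11824/37491)²·(1−1310/11824)·355900/1310 = 24.028963
  → Var(ȳ_str) = 91.396863.
Var(ȳ_srs) = (1 − 6244/37491)·1294000/6244 = 172.724.
deff = 91.396863 / 172.724 = 0.5291.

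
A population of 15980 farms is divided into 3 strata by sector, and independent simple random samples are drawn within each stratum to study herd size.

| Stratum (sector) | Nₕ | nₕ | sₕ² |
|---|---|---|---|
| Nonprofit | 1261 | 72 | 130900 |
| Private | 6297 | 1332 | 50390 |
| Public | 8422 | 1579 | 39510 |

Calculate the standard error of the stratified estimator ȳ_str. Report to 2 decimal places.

4.58

Var(ȳ_str) = Σₕ Wₕ²(1 − fₕ)sₕ²/nₕ with Wₕ = Nₕ/N, N = 15980.
Nonprofit: Wₕ = 0.07891114; term = 0.07891114²·(1 − 0.05709754)·130900/72 = 10.674574.
Private: Wₕ = 0.39405507; term = 0.39405507²·(1 − 0.21152930)·50390/1332 = 4.6316905.
Public: Wₕ = 0.52703379; term = 0.52703379²·(1 − 0.18748516)·39510/1579 = 5.6471995.
Sum = 20.953464.
SE = √(20.953464) = 4.58.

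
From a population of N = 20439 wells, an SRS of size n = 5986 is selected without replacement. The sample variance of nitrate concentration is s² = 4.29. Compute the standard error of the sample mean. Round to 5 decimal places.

Under SRS without replacement, Var(ȳ) = (1 − f)·s²/n with f = n/N = 5986/20439 = 0.29287147.
Var(ȳ) = (1 − 0.29287147)·4.29/5986 = 0.70712853·7.1667224 × 10^-4 = 5.0677938 × 10^-4.
SE(ȳ) = √(5.0677938 × 10^-4) = 0.02251.

0.02251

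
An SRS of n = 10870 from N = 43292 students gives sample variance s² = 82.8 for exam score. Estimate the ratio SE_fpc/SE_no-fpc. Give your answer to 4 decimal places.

f = n/N = 10870/43292 = 0.25108565.
SE_no-fpc = √(s²/n) = 0.087277118; SE_fpc = √((1−f)s²/n) = 0.075529476.
Ratio = √(1−f) = 0.86539838.

0.8654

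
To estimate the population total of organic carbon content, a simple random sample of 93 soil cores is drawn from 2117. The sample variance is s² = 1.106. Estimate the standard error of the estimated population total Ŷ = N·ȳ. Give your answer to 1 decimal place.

Var(Ŷ) = N²·Var(ȳ) = N²·(1 − n/N)·s²/n.
f = 93/2117 = 0.04393009; Var(ȳ) = 0.95606991·1.106/93 = 0.011370036.
Var(Ŷ) = 2117² · 0.011370036 = 50956.965.
SE(Ŷ) = √(50956.965) = 225.7.

225.7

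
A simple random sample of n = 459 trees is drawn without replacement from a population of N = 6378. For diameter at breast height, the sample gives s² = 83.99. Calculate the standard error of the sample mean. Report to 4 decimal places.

Under SRS without replacement, Var(ȳ) = (1 − f)·s²/n with f = n/N = 459/6378 = 0.07196613.
Var(ȳ) = (1 − 0.07196613)·83.99/459 = 0.92803387·0.18298475 = 0.16981604.
SE(ȳ) = √(0.16981604) = 0.4121.

0.4121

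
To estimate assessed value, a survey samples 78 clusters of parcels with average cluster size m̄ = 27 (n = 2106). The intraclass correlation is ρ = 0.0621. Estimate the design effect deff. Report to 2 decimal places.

2.61

deff = 1 + (27 − 1)·0.0621 = 1 + 1.6146 = 2.6146.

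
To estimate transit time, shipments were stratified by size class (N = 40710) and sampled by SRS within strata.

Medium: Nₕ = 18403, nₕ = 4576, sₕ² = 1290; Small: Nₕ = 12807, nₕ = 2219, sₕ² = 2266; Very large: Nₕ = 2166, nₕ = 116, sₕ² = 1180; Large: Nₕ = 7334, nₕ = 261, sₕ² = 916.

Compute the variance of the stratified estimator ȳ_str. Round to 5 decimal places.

0.26394

Var(ȳ_str) = Σₕ Wₕ²(1 − fₕ)sₕ²/nₕ with Wₕ = Nₕ/N, N = 40710.
Medium: Wₕ = 0.45205109; term = 0.45205109²·(1 − 0.24865511)·1290/4576 = 0.043283072.
Small: Wₕ = 0.31459101; term = 0.31459101²·(1 − 0.17326462)·2266/2219 = 0.083552941.
Very large: Wₕ = 0.05320560; term = 0.05320560²·(1 − 0.05355494)·1180/116 = 0.027254243.
Large: Wₕ = 0.18015230; term = 0.18015230²·(1 − 0.03558767)·916/261 = 0.10984931.
Sum = 0.26393957.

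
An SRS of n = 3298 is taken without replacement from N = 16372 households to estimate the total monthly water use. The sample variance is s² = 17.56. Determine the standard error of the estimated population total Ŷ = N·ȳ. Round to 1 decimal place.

Var(Ŷ) = N²·Var(ȳ) = N²·(1 − n/N)·s²/n.
f = 3298/16372 = 0.20144149; Var(ȳ) = 0.79855851·17.56/3298 = 0.0042518761.
Var(Ŷ) = 16372² · 0.0042518761 = 1.139683 × 10^6.
SE(Ŷ) = √(1.139683 × 10^6) = 1067.6.

1067.6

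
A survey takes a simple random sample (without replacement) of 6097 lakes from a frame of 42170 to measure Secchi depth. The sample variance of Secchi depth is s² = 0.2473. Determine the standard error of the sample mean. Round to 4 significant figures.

Under SRS without replacement, Var(ȳ) = (1 − f)·s²/n with f = n/N = 6097/42170 = 0.14458146.
Var(ȳ) = (1 − 0.14458146)·0.2473/6097 = 0.85541854·4.0560932 × 10^-5 = 3.4696573 × 10^-5.
SE(ȳ) = √(3.4696573 × 10^-5) = 0.005890.

0.005890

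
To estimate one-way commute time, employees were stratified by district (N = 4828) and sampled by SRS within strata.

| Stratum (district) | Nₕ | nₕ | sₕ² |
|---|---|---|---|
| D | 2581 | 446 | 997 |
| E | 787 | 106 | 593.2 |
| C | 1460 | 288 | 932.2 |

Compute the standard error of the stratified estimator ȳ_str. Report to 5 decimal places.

Var(ȳ_str) = Σₕ Wₕ²(1 − fₕ)sₕ²/nₕ with Wₕ = Nₕ/N, N = 4828.
D: Wₕ = 0.53458989; term = 0.53458989²·(1 − 0.17280124)·997/446 = 0.52845944.
E: Wₕ = 0.16300746; term = 0.16300746²·(1 − 0.13468869)·593.2/106 = 0.12867157.
C: Wₕ = 0.30240265; term = 0.30240265²·(1 − 0.19726027)·932.2/288 = 0.23760882.
Sum = 0.89473983.
SE = √(0.89473983) = 0.94591.

0.94591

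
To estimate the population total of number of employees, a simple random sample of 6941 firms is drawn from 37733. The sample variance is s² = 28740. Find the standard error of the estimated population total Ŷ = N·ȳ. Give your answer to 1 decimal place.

Var(Ŷ) = N²·Var(ȳ) = N²·(1 − n/N)·s²/n.
f = 6941/37733 = 0.18395039; Var(ȳ) = 0.81604961·28740/6941 = 3.3789462.
Var(Ŷ) = 37733² · 3.3789462 = 4.8108736 × 10^9.
SE(Ŷ) = √(4.8108736 × 10^9) = 69360.5.

69360.5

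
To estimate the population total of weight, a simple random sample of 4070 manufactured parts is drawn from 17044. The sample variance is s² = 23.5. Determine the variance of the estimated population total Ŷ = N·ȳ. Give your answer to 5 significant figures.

1.2768 × 10^6

Var(Ŷ) = N²·Var(ȳ) = N²·(1 − n/N)·s²/n.
f = 4070/17044 = 0.23879371; Var(ȳ) = 0.76120629·23.5/4070 = 0.0043951715.
Var(Ŷ) = 17044² · 0.0043951715 = 1.2767882 × 10^6.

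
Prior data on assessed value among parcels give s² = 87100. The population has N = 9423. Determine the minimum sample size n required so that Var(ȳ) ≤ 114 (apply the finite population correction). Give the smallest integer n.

707

Without fpc, n₀ = s²/D = 87100/114 = 764.0351.
With fpc, (1 − n/N)·s²/n ≤ D requires n ≥ n₀/(1 + n₀/N) = 764.0351/(1 + 764.0351/9423) = 706.7319.
Rounding up, n = 707.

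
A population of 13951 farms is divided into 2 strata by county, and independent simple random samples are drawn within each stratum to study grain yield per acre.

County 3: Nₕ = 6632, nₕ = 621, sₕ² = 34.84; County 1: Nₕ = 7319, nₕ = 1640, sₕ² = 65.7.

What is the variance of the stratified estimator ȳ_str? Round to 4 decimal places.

0.0200

Var(ȳ_str) = Σₕ Wₕ²(1 − fₕ)sₕ²/nₕ with Wₕ = Nₕ/N, N = 13951.
County 3: Wₕ = 0.47537811; term = 0.47537811²·(1 − 0.09363691)·34.84/621 = 0.011491246.
County 1: Wₕ = 0.52462189; term = 0.52462189²·(1 − 0.22407433)·65.7/1640 = 0.0085552846.
Sum = 0.020046531.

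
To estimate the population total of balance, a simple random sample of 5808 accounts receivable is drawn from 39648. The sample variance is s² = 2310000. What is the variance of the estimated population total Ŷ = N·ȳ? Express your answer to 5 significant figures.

5.3363 × 10^11

Var(Ŷ) = N²·Var(ȳ) = N²·(1 − n/N)·s²/n.
f = 5808/39648 = 0.14648910; Var(ȳ) = 0.85351090·2310000/5808 = 339.46456.
Var(Ŷ) = 39648² · 339.46456 = 5.3362604 × 10^11.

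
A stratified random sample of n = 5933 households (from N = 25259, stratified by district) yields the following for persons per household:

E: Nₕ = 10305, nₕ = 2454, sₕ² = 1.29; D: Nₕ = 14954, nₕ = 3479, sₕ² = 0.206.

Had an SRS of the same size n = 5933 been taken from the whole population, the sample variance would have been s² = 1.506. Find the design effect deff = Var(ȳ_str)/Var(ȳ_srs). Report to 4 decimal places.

0.4252

Var(ȳ_str) = Σ Wₕ²(1−fₕ)sₕ²/nₕ with Wₕ = Nₕ/25259:
  E: (10305/25259)²·(1−2454/10305)·1.29/2454 = 6.6658543 × 10^-5
  D: (14954/25259)²·(1−3479/14954)·0.206/3479 = 1.5925408 × 10^-5
  → Var(ȳ_str) = 8.2583951 × 10^-5.
Var(ȳ_srs) = (1 − 5933/25259)·1.506/5933 = 1.9421217 × 10^-4.
deff = (8.2583951 × 10^-5) / (1.9421217 × 10^-4) = 0.4252.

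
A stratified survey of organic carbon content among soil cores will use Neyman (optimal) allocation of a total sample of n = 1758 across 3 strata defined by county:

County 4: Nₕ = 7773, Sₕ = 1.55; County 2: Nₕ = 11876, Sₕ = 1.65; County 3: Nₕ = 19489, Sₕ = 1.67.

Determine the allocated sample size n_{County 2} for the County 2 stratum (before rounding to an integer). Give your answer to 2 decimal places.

536.67

Neyman allocation: nₕ = n·NₕSₕ / Σⱼ NⱼSⱼ.
Σ NⱼSⱼ = 7773·1.55 + 11876·1.65 + 19489·1.67 = 64190.18.
n_{County 2} = 1758·11876·1.65 / 64190.18 = 536.67.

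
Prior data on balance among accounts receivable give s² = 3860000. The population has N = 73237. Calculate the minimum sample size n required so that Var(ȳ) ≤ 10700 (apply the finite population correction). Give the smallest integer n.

Without fpc, n₀ = s²/D = 3860000/10700 = 360.7477.
With fpc, (1 − n/N)·s²/n ≤ D requires n ≥ n₀/(1 + n₀/N) = 360.7477/(1 + 360.7477/73237) = 358.9795.
Rounding up, n = 359.

359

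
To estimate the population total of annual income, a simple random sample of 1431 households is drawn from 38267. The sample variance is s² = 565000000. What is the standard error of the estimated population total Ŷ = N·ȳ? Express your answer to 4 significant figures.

Var(Ŷ) = N²·Var(ȳ) = N²·(1 − n/N)·s²/n.
f = 1431/38267 = 0.03739514; Var(ȳ) = 0.96260486·565000000/1431 = 380064.11.
Var(Ŷ) = 38267² · 380064.11 = 5.5655193 × 10^14.
SE(Ŷ) = √(5.5655193 × 10^14) = 2.359 × 10^7.

2.359 × 10^7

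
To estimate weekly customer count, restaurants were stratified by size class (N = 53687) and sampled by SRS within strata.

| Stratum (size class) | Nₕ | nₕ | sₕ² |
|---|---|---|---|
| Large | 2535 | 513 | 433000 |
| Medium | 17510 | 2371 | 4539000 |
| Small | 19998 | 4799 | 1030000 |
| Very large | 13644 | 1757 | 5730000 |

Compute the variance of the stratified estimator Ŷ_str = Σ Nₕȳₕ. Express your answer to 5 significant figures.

1.1060 × 10^12

Var(Ŷ_str) = Σₕ Nₕ²(1 − fₕ)sₕ²/nₕ.
Large: 2535²·(1 − 513/2535)·433000/513 = 4.3264296 × 10^9.
Medium: 17510²·(1 − 2371/17510)·4539000/2371 = 5.0747186 × 10^11.
Small: 19998²·(1 − 4799/19998)·1030000/4799 = 6.523611 × 10^10.
Very large: 13644²·(1 − 1757/13644)·5730000/1757 = 5.2892834 × 10^11.
Sum = 1.1059627 × 10^12.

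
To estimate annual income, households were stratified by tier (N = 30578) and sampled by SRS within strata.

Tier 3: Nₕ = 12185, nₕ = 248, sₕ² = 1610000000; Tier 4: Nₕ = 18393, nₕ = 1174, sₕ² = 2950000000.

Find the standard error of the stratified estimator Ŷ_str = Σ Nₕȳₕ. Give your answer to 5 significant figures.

Var(Ŷ_str) = Σₕ Nₕ²(1 − fₕ)sₕ²/nₕ.
Tier 3: 12185²·(1 − 248/12185)·1610000000/248 = 9.4426724 × 10^14.
Tier 4: 18393²·(1 − 1174/18393)·2950000000/1174 = 7.9581921 × 10^14.
Sum = 1.7400865 × 10^15.
SE = √(1.7400865 × 10^15) = 4.1714 × 10^7.

4.1714 × 10^7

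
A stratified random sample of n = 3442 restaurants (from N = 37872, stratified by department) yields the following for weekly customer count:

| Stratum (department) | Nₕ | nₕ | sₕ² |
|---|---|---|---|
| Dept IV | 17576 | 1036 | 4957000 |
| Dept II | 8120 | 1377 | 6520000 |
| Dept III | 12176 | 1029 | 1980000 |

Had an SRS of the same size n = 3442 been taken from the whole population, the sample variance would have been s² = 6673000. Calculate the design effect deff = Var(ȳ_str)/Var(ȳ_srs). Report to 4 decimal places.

0.7561

Var(ȳ_str) = Σ Wₕ²(1−fₕ)sₕ²/nₕ with Wₕ = Nₕ/37872:
  Dept IV: (17576/37872)²·(1−1036/17576)·4957000/1036 = 969.79118
  Dept II: (8120/37872)²·(1−1377/8120)·6520000/1377 = 180.75335
  Dept III: (12176/37872)²·(1−1029/12176)·1980000/1029 = 182.08576
  → Var(ȳ_str) = 1332.6303.
Var(ȳ_srs) = (1 − 3442/37872)·6673000/3442 = 1762.4997.
deff = 1332.6303 / 1762.4997 = 0.7561.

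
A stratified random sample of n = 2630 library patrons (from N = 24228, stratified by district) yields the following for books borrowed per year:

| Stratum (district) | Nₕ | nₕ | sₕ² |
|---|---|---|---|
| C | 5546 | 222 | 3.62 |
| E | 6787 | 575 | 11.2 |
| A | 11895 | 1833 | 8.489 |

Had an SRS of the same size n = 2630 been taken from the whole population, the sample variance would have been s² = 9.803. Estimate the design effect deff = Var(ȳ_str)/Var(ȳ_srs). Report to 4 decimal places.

0.9521

Var(ȳ_str) = Σ Wₕ²(1−fₕ)sₕ²/nₕ with Wₕ = Nₕ/24228:
  C: (5546/24228)²·(1−222/5546)·3.62/222 = 8.2023515 × 10^-4
  E: (6787/24228)²·(1−575/6787)·11.2/575 = 0.0013990214
  A: (11895/24228)²·(1−1833/11895)·8.489/1833 = 9.4429502 × 10^-4
  → Var(ȳ_str) = 0.0031635516.
Var(ȳ_srs) = (1 − 2630/24228)·9.803/2630 = 0.0033227619.
deff = 0.0031635516 / 0.0033227619 = 0.9521.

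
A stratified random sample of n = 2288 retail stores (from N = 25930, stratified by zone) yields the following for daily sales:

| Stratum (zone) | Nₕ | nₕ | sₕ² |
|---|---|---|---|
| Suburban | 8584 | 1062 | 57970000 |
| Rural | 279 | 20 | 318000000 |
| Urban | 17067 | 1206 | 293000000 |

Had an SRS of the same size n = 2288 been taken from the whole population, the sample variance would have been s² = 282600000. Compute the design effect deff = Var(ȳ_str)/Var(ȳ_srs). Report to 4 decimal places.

Var(ȳ_str) = Σ Wₕ²(1−fₕ)sₕ²/nₕ with Wₕ = Nₕ/25930:
  Suburban: (8584/25930)²·(1−1062/8584)·57970000/1062 = 5241.9972
  Rural: (279/25930)²·(1−20/279)·318000000/20 = 1708.819
  Urban: (17067/25930)²·(1−1206/17067)·293000000/1206 = 97814.453
  → Var(ȳ_str) = 104765.27.
Var(ȳ_srs) = (1 − 2288/25930)·282600000/2288 = 112615.41.
deff = 104765.27 / 112615.41 = 0.9303.

0.9303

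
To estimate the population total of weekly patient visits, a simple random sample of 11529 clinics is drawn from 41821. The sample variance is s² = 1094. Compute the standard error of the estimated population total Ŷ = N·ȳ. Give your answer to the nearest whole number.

Var(Ŷ) = N²·Var(ȳ) = N²·(1 − n/N)·s²/n.
f = 11529/41821 = 0.27567490; Var(ȳ) = 0.72432510·1094/11529 = 0.068732037.
Var(Ŷ) = 41821² · 0.068732037 = 1.2021206 × 10^8.
SE(Ŷ) = √(1.2021206 × 10^8) = 10964.

10964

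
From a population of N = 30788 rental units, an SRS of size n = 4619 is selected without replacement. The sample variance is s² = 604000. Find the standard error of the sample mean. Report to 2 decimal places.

Under SRS without replacement, Var(ȳ) = (1 − f)·s²/n with f = n/N = 4619/30788 = 0.15002598.
Var(ȳ) = (1 − 0.15002598)·604000/4619 = 0.84997402·130.76423 = 111.1462.
SE(ȳ) = √(111.1462) = 10.54.

10.54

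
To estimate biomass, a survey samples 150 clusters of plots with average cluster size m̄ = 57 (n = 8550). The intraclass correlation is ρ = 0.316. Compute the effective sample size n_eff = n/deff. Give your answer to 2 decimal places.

457.32

deff = 1 + (57 − 1)·0.316 = 1 + 17.696 = 18.696.
n_eff = 8550 / 18.696 = 457.32.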